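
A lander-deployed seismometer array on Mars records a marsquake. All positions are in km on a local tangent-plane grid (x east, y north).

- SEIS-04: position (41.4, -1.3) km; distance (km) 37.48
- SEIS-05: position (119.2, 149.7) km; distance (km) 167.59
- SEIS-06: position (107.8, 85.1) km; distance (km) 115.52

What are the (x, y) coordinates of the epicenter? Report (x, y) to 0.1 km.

Circle about each station: (x − 41.4)² + (y + 1.3)² = 37.48²; (x − 119.2)² + (y − 149.7)² = 167.59²; (x − 107.8)² + (y − 85.1)² = 115.52².
Subtracting pairs of circle equations eliminates x²+y² and gives linear equations (the radical axes):
155.6 x + 302.0 y = 8221.42
132.8 x + 172.8 y = 5207.08
Solving the 2×2 system: x ≈ 11.5, y ≈ 21.3 km.
Check against SEIS-04 (with the unrounded x, y): √((x − 41.4)²+(y + 1.3)²) = 37.49 ≈ 37.48 km. ✓

11.5 km east, 21.3 km north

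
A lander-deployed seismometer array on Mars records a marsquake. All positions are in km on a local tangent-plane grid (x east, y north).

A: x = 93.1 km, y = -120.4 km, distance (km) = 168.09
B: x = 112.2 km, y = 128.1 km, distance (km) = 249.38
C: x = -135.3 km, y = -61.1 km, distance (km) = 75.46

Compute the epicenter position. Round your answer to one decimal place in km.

Circle about each station: (x − 93.1)² + (y + 120.4)² = 168.09²; (x − 112.2)² + (y − 128.1)² = 249.38²; (x + 135.3)² + (y + 61.1)² = 75.46².
Subtracting pairs of circle equations eliminates x²+y² and gives linear equations (the radical axes):
38.2 x + 497.0 y = -28101.46
-456.8 x + 118.6 y = 21435.57
Solving the 2×2 system: x ≈ -60.4, y ≈ -51.9 km.

(-60.4, -51.9)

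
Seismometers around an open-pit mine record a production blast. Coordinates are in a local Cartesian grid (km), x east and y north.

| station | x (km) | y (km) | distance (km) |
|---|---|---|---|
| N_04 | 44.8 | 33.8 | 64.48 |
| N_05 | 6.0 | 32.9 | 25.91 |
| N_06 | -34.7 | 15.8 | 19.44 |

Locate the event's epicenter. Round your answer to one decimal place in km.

(-19.4, 27.8)

Circle about each station: (x − 44.8)² + (y − 33.8)² = 64.48²; (x − 6.0)² + (y − 32.9)² = 25.91²; (x + 34.7)² + (y − 15.8)² = 19.44².
Subtracting pairs of circle equations eliminates x²+y² and gives linear equations (the radical axes):
-77.6 x − 1.8 y = 1455.27
-159.0 x − 36.0 y = 2084.01
Solving the 2×2 system: x ≈ -19.4, y ≈ 27.8 km.
Check against N_04 (with the unrounded x, y): √((x − 44.8)²+(y − 33.8)²) = 64.48 ≈ 64.48 km. ✓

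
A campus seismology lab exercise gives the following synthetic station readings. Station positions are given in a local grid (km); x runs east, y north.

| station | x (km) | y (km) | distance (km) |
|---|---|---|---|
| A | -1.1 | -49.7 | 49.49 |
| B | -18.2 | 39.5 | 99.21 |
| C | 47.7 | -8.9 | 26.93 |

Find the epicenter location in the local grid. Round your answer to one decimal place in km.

x ≈ 46.4 km, y ≈ -35.8 km

Circle about each station: (x + 1.1)² + (y + 49.7)² = 49.49²; (x + 18.2)² + (y − 39.5)² = 99.21²; (x − 47.7)² + (y + 8.9)² = 26.93².
Subtracting pairs of circle equations eliminates x²+y² and gives linear equations (the radical axes):
-34.2 x + 178.4 y = -7973.17
97.6 x + 81.6 y = 1607.24
Solving the 2×2 system: x ≈ 46.4, y ≈ -35.8 km.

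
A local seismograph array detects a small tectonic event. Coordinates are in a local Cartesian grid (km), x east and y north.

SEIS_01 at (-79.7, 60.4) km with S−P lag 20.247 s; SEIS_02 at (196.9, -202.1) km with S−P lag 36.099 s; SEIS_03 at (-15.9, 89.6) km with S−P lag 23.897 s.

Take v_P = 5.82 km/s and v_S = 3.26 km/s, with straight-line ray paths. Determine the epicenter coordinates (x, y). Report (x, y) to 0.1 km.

(-43.8, -85.3)

Distance from S−P lag: d = Δt · v_P v_S / (v_P − v_S) = Δt · (5.82·3.26)/(5.82−3.26) ≈ 7.4114·Δt.
So d_SEIS_01 = 150.06, d_SEIS_02 = 267.54, d_SEIS_03 = 177.11 km.
Circle about each station: (x + 79.7)² + (y − 60.4)² = 150.06²; (x − 196.9)² + (y + 202.1)² = 267.54²; (x + 15.9)² + (y − 89.6)² = 177.11².
Subtracting pairs of circle equations eliminates x²+y² and gives linear equations (the radical axes):
553.2 x − 525.0 y = 20554.12
127.6 x + 58.4 y = -10569.23
Solving the 2×2 system: x ≈ -43.8, y ≈ -85.3 km.
Check against SEIS_01 (with the unrounded x, y): √((x + 79.7)²+(y − 60.4)²) = 150.06 ≈ 150.06 km. ✓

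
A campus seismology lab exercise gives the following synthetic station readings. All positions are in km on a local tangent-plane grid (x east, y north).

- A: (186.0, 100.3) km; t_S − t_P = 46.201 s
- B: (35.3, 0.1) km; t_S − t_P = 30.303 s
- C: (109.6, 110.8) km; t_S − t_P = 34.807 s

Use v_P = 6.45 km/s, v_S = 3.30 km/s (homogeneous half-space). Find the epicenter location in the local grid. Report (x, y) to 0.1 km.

(-125.0, 127.5)

Distance from S−P lag: d = Δt · v_P v_S / (v_P − v_S) = Δt · (6.45·3.30)/(6.45−3.30) ≈ 6.7571·Δt.
So d_A = 312.19, d_B = 204.76, d_C = 235.20 km.
Circle about each station: (x − 186.0)² + (y − 100.3)² = 312.19²; (x − 35.3)² + (y − 0.1)² = 204.76²; (x − 109.6)² + (y − 110.8)² = 235.20².
Subtracting pairs of circle equations eliminates x²+y² and gives linear equations (the radical axes):
-301.4 x − 200.4 y = 12125.95
-152.8 x + 21.0 y = 21776.27
Solving the 2×2 system: x ≈ -125.0, y ≈ 127.5 km.
Check against A (with the unrounded x, y): √((x − 186.0)²+(y − 100.3)²) = 312.18 ≈ 312.19 km. ✓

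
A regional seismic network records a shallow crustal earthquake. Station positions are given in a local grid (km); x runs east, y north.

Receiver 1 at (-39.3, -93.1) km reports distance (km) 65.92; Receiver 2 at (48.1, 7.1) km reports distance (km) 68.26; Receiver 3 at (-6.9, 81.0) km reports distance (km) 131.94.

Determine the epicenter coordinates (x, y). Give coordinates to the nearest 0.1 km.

Circle about each station: (x + 39.3)² + (y + 93.1)² = 65.92²; (x − 48.1)² + (y − 7.1)² = 68.26²; (x + 6.9)² + (y − 81.0)² = 131.94².
Subtracting pairs of circle equations eliminates x²+y² and gives linear equations (the radical axes):
174.8 x + 200.4 y = -8162.06
64.8 x + 348.2 y = -16666.21
Solving the 2×2 system: x ≈ 10.4, y ≈ -49.8 km.
Check against Receiver 1 (with the unrounded x, y): √((x + 39.3)²+(y + 93.1)²) = 65.92 ≈ 65.92 km. ✓

10.4 km east, -49.8 km north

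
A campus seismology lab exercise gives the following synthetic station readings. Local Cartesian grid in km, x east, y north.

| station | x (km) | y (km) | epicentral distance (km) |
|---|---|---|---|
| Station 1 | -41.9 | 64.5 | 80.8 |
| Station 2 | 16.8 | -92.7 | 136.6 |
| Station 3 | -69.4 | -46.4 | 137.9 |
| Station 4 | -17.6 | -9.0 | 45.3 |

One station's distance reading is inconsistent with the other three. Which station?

Station 4

Solve using three stations at a time. Using Station 1, Station 2, Station 3 (subtract circle equations pairwise → linear system) gives (x, y) ≈ (36.0, 42.6).
Distances from that point to each station vs reported:
  Station 1: calculated 80.9 vs reported 80.8 → residual 0.1 km
  Station 2: calculated 136.7 vs reported 136.6 → residual 0.1 km
  Station 3: calculated 138.0 vs reported 137.9 → residual 0.1 km
  Station 4: calculated 74.4 vs reported 45.3 → residual 29.1 km
Station 1, Station 2, Station 3 are mutually consistent (residuals ≈ 0); Station 4 is off by 29.1 km.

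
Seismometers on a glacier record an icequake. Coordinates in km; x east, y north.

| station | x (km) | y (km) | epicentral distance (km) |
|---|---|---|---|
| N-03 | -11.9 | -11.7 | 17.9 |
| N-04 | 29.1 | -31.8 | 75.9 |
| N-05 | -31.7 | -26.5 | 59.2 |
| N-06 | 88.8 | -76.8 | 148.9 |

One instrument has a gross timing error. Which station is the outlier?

N-03

Solve using three stations at a time. Using N-04, N-05, N-06 (subtract circle equations pairwise → linear system) gives (x, y) ≈ (-14.7, 30.4).
Distances from that point to each station vs reported:
  N-03: calculated 42.2 vs reported 17.9 → residual 24.3 km
  N-04: calculated 76.0 vs reported 75.9 → residual 0.1 km
  N-05: calculated 59.4 vs reported 59.2 → residual 0.2 km
  N-06: calculated 149.0 vs reported 148.9 → residual 0.1 km
N-04, N-05, N-06 are mutually consistent (residuals ≈ 0); N-03 is off by 24.3 km.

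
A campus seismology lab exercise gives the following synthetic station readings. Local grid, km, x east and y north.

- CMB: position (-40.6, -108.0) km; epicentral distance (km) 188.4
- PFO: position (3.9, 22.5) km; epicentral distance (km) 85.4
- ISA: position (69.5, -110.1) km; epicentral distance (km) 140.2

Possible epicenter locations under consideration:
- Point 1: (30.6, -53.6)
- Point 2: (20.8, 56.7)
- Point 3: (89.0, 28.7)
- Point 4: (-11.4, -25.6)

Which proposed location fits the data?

For each candidate, compare |candidate − station| to the reported distance:
Point 1: residuals CMB 98.8, PFO 4.8, ISA 71.6 → max 98.8 km
Point 2: residuals CMB 12.6, PFO 47.3, ISA 33.6 → max 47.3 km
Point 3: residuals CMB 0.0, PFO 0.1, ISA 0.0 → max 0.1 km
Point 4: residuals CMB 101.0, PFO 34.9, ISA 23.2 → max 101.0 km
Only Point 3 has all residuals ≈ 0.

Point 3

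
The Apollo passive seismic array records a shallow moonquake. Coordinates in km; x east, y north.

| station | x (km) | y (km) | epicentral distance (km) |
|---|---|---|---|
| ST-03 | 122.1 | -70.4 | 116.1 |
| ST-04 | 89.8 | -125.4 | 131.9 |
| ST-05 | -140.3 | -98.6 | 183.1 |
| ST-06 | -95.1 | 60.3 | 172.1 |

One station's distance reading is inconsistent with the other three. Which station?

Solve using three stations at a time. Using ST-03, ST-04, ST-05 (subtract circle equations pairwise → linear system) gives (x, y) ≈ (21.4, -12.6).
Distances from that point to each station vs reported:
  ST-03: calculated 116.1 vs reported 116.1 → residual 0.0 km
  ST-04: calculated 131.9 vs reported 131.9 → residual 0.0 km
  ST-05: calculated 183.1 vs reported 183.1 → residual 0.0 km
  ST-06: calculated 137.4 vs reported 172.1 → residual 34.7 km
ST-03, ST-04, ST-05 are mutually consistent (residuals ≈ 0); ST-06 is off by 34.7 km.

ST-06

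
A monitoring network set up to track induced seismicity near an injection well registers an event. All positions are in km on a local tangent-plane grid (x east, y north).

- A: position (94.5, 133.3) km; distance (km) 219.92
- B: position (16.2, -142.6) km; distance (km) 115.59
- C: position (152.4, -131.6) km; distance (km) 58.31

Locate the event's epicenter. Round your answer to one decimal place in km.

Circle about each station: (x − 94.5)² + (y − 133.3)² = 219.92²; (x − 16.2)² + (y + 142.6)² = 115.59²; (x − 152.4)² + (y + 131.6)² = 58.31².
Subtracting pairs of circle equations eliminates x²+y² and gives linear equations (the radical axes):
-156.6 x − 551.8 y = 28901.82
115.8 x − 529.8 y = 58809.93
Solving the 2×2 system: x ≈ 116.7, y ≈ -85.5 km.
Check against A (with the unrounded x, y): √((x − 94.5)²+(y − 133.3)²) = 219.92 ≈ 219.92 km. ✓

116.7 km east, -85.5 km north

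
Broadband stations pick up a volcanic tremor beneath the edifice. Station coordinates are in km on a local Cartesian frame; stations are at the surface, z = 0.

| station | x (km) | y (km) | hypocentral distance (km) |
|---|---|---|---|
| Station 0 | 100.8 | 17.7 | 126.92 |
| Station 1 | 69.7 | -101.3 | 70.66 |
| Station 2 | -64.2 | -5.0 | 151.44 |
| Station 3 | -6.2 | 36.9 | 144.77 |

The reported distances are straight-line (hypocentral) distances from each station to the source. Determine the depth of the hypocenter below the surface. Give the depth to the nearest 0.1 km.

Each station gives a sphere (x−x_i)² + (y−y_i)² + z² = d_i² (stations at z=0).
Subtracting the Station 0 sphere from Station 1 and Station 2: z² cancels, leaving linear equations in x and y:
-62.2 x − 238.0 y = 15761.70
-330.0 x − 45.4 y = -13152.68
Solving: x ≈ 50.794, y ≈ -79.500 km (keep extra digits for the depth step; rounded: 50.8, -79.5).
Then from the Station 0 sphere: z² = 126.92² − (x − 100.8)² − (y − 17.7)² with x = 50.794, y = -79.500, so z ≈ 64.500 ≈ 64.5 km.

depth ≈ 64.5 km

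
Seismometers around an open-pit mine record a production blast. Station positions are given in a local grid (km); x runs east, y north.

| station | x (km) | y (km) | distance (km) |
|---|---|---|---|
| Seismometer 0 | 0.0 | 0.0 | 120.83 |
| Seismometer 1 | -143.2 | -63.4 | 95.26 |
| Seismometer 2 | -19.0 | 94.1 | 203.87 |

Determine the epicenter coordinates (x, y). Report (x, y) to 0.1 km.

x ≈ -58.0 km, y ≈ -106.0 km

Circle about each station: x² + y² = 120.83²; (x + 143.2)² + (y + 63.4)² = 95.26²; (x + 19.0)² + (y − 94.1)² = 203.87².
Subtracting the Seismometer 0 equation from the Seismometer 1 and Seismometer 2 equations removes the quadratic terms:
-286.4 x − 126.8 y = 30051.22
-38.0 x + 188.2 y = -17747.28
Solving the 2×2 system: x ≈ -58.0, y ≈ -106.0 km.
Check against Seismometer 0 (with the unrounded x, y): √(x²+y²) = 120.84 ≈ 120.83 km. ✓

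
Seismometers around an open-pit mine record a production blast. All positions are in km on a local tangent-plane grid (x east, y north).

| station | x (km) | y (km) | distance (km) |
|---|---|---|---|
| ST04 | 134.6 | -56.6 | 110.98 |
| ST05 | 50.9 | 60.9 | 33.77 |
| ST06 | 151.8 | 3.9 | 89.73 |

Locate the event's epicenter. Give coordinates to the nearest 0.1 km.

66.2 km east, 30.8 km north

Circle about each station: (x − 134.6)² + (y + 56.6)² = 110.98²; (x − 50.9)² + (y − 60.9)² = 33.77²; (x − 151.8)² + (y − 3.9)² = 89.73².
Subtracting the ST04 equation from the ST05 and ST06 equations removes the quadratic terms:
-167.4 x + 235.0 y = -3844.95
34.4 x + 121.0 y = 6002.82
Solving the 2×2 system: x ≈ 66.2, y ≈ 30.8 km.
Check against ST04 (with the unrounded x, y): √((x − 134.6)²+(y + 56.6)²) = 110.98 ≈ 110.98 km. ✓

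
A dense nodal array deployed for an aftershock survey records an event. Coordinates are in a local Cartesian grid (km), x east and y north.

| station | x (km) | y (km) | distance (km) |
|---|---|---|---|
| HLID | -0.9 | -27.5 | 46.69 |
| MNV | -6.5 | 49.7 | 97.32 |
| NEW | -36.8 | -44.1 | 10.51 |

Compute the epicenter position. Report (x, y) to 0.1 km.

Circle about each station: (x + 0.9)² + (y + 27.5)² = 46.69²; (x + 6.5)² + (y − 49.7)² = 97.32²; (x + 36.8)² + (y + 44.1)² = 10.51².
Subtracting the HLID equation from the MNV and NEW equations removes the quadratic terms:
-11.2 x + 154.4 y = -5535.95
-71.8 x − 33.2 y = 4611.49
Solving the 2×2 system: x ≈ -46.1, y ≈ -39.2 km.

x ≈ -46.1 km, y ≈ -39.2 km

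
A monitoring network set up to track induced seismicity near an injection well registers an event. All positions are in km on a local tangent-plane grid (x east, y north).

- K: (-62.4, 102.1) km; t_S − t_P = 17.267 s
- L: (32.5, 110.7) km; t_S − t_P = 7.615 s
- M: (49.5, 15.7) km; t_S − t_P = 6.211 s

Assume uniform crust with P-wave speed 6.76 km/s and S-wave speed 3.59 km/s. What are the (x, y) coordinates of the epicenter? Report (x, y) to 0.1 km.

63.3 km east, 61.2 km north

Distance from S−P lag: d = Δt · v_P v_S / (v_P − v_S) = Δt · (6.76·3.59)/(6.76−3.59) ≈ 7.6556·Δt.
So d_K = 132.19, d_L = 58.30, d_M = 47.55 km.
Circle about each station: (x + 62.4)² + (y − 102.1)² = 132.19²; (x − 32.5)² + (y − 110.7)² = 58.30²; (x − 49.5)² + (y − 15.7)² = 47.55².
Subtracting pairs of circle equations eliminates x²+y² and gives linear equations (the radical axes):
189.8 x + 17.2 y = 13067.88
223.8 x − 172.8 y = 3591.76
Solving the 2×2 system: x ≈ 63.3, y ≈ 61.2 km.
Check against K (with the unrounded x, y): √((x + 62.4)²+(y − 102.1)²) = 132.19 ≈ 132.19 km. ✓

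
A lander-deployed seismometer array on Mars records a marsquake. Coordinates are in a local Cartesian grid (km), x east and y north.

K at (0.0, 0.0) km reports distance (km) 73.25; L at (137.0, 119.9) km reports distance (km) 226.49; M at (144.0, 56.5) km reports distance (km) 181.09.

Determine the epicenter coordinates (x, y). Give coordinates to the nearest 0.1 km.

x ≈ 15.9 km, y ≈ -71.5 km

Circle about each station: x² + y² = 73.25²; (x − 137.0)² + (y − 119.9)² = 226.49²; (x − 144.0)² + (y − 56.5)² = 181.09².
Subtracting the K equation from the L and M equations removes the quadratic terms:
274.0 x + 239.8 y = -12787.15
288.0 x + 113.0 y = -3499.78
Solving the 2×2 system: x ≈ 15.9, y ≈ -71.5 km.
Check against K (with the unrounded x, y): √(x²+y²) = 73.24 ≈ 73.25 km. ✓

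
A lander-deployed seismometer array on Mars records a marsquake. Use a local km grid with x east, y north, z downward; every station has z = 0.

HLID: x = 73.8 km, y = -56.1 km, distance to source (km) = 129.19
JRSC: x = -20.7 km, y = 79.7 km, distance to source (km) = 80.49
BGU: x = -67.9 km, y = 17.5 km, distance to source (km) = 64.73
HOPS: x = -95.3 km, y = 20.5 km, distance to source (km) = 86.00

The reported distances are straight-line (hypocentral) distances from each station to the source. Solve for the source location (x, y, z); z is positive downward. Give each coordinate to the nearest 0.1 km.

x ≈ -23.6 km, y ≈ 14.5 km, depth ≈ 47.1 km

Each station gives a sphere (x−x_i)² + (y−y_i)² + z² = d_i² (stations at z=0).
Subtracting the HLID sphere from JRSC and BGU: z² cancels, leaving linear equations in x and y:
-189.0 x + 271.6 y = 8398.35
-283.4 x + 147.2 y = 8823.09
Solving: x ≈ -23.603, y ≈ 14.497 km (keep extra digits for the depth step; rounded: -23.6, 14.5).
Then from the HLID sphere: z² = 129.19² − (x − 73.8)² − (y + 56.1)² with x = -23.603, y = 14.497, so z ≈ 47.104 ≈ 47.1 km.
Check against HOPS (with the unrounded solution): distance 86.00 ≈ 86.00 km. ✓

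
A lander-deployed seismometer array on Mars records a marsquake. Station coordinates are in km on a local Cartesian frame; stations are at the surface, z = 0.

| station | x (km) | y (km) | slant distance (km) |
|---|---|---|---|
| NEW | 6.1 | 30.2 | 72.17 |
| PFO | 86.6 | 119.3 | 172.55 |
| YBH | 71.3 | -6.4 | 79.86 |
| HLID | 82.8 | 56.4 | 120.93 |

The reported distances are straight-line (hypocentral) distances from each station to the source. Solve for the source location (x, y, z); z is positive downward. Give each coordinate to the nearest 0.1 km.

Each station gives a sphere (x−x_i)² + (y−y_i)² + z² = d_i² (stations at z=0).
Subtracting the NEW sphere from PFO and YBH: z² cancels, leaving linear equations in x and y:
161.0 x + 178.2 y = -3782.19
130.4 x − 73.2 y = 3006.29
Solving: x ≈ 7.391, y ≈ -27.902 km (keep extra digits for the depth step; rounded: 7.4, -27.9).
Then from the NEW sphere: z² = 72.17² − (x − 6.1)² − (y − 30.2)² with x = 7.391, y = -27.902, so z ≈ 42.790 ≈ 42.8 km.

(7.4, -27.9, 42.8)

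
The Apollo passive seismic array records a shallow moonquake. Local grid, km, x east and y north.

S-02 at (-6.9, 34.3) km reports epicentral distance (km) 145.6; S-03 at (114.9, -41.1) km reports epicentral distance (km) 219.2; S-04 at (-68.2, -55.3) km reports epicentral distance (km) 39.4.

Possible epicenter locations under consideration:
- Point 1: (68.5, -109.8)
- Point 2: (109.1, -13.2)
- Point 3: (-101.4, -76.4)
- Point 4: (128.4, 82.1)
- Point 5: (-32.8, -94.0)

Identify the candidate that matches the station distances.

For each candidate, compare |candidate − station| to the reported distance:
Point 1: residuals S-02 17.0, S-03 136.3, S-04 107.8 → max 136.3 km
Point 2: residuals S-02 20.3, S-03 190.7, S-04 142.8 → max 190.7 km
Point 3: residuals S-02 0.1, S-03 0.0, S-04 0.1 → max 0.1 km
Point 4: residuals S-02 2.1, S-03 95.3, S-04 200.5 → max 200.5 km
Point 5: residuals S-02 14.7, S-03 62.3, S-04 13.0 → max 62.3 km
Only Point 3 has all residuals ≈ 0.

Point 3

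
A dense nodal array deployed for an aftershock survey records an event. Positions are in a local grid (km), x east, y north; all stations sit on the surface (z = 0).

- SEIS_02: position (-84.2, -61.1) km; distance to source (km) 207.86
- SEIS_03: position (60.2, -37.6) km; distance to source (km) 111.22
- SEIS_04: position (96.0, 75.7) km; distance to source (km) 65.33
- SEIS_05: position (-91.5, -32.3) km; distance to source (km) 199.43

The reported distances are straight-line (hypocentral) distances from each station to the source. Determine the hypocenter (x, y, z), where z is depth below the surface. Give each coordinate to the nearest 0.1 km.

Each station gives a sphere (x−x_i)² + (y−y_i)² + z² = d_i² (stations at z=0).
Subtracting the SEIS_02 sphere from SEIS_03 and SEIS_04: z² cancels, leaving linear equations in x and y:
288.8 x + 47.0 y = 25050.84
360.4 x + 273.6 y = 43061.41
Solving: x ≈ 77.807, y ≈ 54.897 km (keep extra digits for the depth step; rounded: 77.8, 54.9).
Then from the SEIS_02 sphere: z² = 207.86² − (x + 84.2)² − (y + 61.1)² with x = 77.807, y = 54.897, so z ≈ 59.196 ≈ 59.2 km.

x ≈ 77.8 km, y ≈ 54.9 km, depth ≈ 59.2 km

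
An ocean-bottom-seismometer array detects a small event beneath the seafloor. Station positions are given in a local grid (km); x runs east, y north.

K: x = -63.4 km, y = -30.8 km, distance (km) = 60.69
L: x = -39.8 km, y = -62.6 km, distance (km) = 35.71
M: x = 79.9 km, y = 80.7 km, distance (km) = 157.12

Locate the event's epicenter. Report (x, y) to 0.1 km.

x ≈ -6.1 km, y ≈ -50.8 km

Circle about each station: (x + 63.4)² + (y + 30.8)² = 60.69²; (x + 39.8)² + (y + 62.6)² = 35.71²; (x − 79.9)² + (y − 80.7)² = 157.12².
Subtracting the K equation from the L and M equations removes the quadratic terms:
47.2 x − 63.6 y = 2942.67
286.6 x + 223.0 y = -13075.12
Solving the 2×2 system: x ≈ -6.1, y ≈ -50.8 km.
Check against K (with the unrounded x, y): √((x + 63.4)²+(y + 30.8)²) = 60.69 ≈ 60.69 km. ✓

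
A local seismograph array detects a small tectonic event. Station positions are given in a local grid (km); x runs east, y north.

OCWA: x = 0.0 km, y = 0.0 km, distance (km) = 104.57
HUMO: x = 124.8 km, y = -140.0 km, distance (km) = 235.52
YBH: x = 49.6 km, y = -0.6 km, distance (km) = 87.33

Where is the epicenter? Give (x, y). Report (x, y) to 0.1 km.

(59.2, 86.2)

Circle about each station: x² + y² = 104.57²; (x − 124.8)² + (y + 140.0)² = 235.52²; (x − 49.6)² + (y + 0.6)² = 87.33².
Subtracting pairs of circle equations eliminates x²+y² and gives linear equations (the radical axes):
249.6 x − 280.0 y = -9359.75
99.2 x − 1.2 y = 5768.88
Solving the 2×2 system: x ≈ 59.2, y ≈ 86.2 km.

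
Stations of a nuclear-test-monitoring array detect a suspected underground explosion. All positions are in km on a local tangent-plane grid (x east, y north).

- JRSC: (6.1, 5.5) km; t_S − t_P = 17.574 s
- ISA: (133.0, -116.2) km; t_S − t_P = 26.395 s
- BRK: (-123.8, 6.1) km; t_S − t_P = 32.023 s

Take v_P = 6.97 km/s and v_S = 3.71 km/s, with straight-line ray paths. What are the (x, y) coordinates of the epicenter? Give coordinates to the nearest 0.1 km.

115.1 km east, 92.4 km north

Distance from S−P lag: d = Δt · v_P v_S / (v_P − v_S) = Δt · (6.97·3.71)/(6.97−3.71) ≈ 7.9321·Δt.
So d_JRSC = 139.40, d_ISA = 209.37, d_BRK = 254.01 km.
Circle about each station: (x − 6.1)² + (y − 5.5)² = 139.40²; (x − 133.0)² + (y + 116.2)² = 209.37²; (x + 123.8)² + (y − 6.1)² = 254.01².
Subtracting the JRSC equation from the ISA and BRK equations removes the quadratic terms:
253.8 x − 243.4 y = 6720.54
-259.8 x + 1.2 y = -29792.53
Solving the 2×2 system: x ≈ 115.1, y ≈ 92.4 km.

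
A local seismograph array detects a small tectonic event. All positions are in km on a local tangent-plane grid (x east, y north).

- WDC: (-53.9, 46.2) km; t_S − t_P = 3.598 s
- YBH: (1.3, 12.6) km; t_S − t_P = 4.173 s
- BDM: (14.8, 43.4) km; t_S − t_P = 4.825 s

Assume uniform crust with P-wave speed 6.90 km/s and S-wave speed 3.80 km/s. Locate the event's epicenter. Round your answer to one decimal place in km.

Distance from S−P lag: d = Δt · v_P v_S / (v_P − v_S) = Δt · (6.90·3.80)/(6.90−3.80) ≈ 8.4581·Δt.
So d_WDC = 30.43, d_YBH = 35.30, d_BDM = 40.81 km.
Circle about each station: (x + 53.9)² + (y − 46.2)² = 30.43²; (x − 1.3)² + (y − 12.6)² = 35.30²; (x − 14.8)² + (y − 43.4)² = 40.81².
Subtracting the WDC equation from the YBH and BDM equations removes the quadratic terms:
110.4 x − 67.2 y = -5199.31
137.4 x − 5.6 y = -3676.52
Solving the 2×2 system: x ≈ -25.3, y ≈ 35.8 km.
Check against WDC (with the unrounded x, y): √((x + 53.9)²+(y − 46.2)²) = 30.43 ≈ 30.43 km. ✓

(-25.3, 35.8)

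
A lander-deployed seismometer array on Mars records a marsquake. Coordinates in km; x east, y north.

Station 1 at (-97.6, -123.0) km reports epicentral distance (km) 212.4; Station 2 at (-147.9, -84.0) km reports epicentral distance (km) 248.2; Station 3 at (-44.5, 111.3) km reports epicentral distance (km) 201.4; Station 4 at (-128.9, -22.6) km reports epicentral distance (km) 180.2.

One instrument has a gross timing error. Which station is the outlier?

Solve using three stations at a time. Using Station 1, Station 2, Station 3 (subtract circle equations pairwise → linear system) gives (x, y) ≈ (95.2, -33.8).
Distances from that point to each station vs reported:
  Station 1: calculated 212.4 vs reported 212.4 → residual 0.0 km
  Station 2: calculated 248.2 vs reported 248.2 → residual 0.0 km
  Station 3: calculated 201.4 vs reported 201.4 → residual 0.0 km
  Station 4: calculated 224.4 vs reported 180.2 → residual 44.2 km
Station 1, Station 2, Station 3 are mutually consistent (residuals ≈ 0); Station 4 is off by 44.2 km.

Station 4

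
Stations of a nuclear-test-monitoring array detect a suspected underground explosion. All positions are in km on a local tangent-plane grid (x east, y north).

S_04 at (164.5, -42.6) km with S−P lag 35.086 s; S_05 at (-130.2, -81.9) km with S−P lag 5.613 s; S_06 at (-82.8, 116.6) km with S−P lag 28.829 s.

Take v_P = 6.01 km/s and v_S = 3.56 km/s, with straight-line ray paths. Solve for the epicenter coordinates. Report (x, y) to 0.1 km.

-128.9 km east, -130.9 km north

Distance from S−P lag: d = Δt · v_P v_S / (v_P − v_S) = Δt · (6.01·3.56)/(6.01−3.56) ≈ 8.7329·Δt.
So d_S_04 = 306.40, d_S_05 = 49.02, d_S_06 = 251.76 km.
Circle about each station: (x − 164.5)² + (y + 42.6)² = 306.40²; (x + 130.2)² + (y + 81.9)² = 49.02²; (x + 82.8)² + (y − 116.6)² = 251.76².
Subtracting the S_04 equation from the S_05 and S_06 equations removes the quadratic terms:
-589.4 x − 78.6 y = 86262.64
-494.6 x + 318.4 y = 22074.25
Solving the 2×2 system: x ≈ -128.9, y ≈ -130.9 km.
Check against S_04 (with the unrounded x, y): √((x − 164.5)²+(y + 42.6)²) = 306.40 ≈ 306.40 km. ✓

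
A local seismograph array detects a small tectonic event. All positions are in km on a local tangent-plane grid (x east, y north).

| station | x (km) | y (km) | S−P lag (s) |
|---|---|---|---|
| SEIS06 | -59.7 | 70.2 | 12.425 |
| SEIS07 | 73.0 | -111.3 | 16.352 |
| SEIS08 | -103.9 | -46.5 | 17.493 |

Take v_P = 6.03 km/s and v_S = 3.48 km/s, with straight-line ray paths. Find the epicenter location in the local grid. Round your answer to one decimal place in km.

(26.3, 14.9)

Distance from S−P lag: d = Δt · v_P v_S / (v_P − v_S) = Δt · (6.03·3.48)/(6.03−3.48) ≈ 8.2292·Δt.
So d_SEIS06 = 102.25, d_SEIS07 = 134.56, d_SEIS08 = 143.95 km.
Circle about each station: (x + 59.7)² + (y − 70.2)² = 102.25²; (x − 73.0)² + (y + 111.3)² = 134.56²; (x + 103.9)² + (y + 46.5)² = 143.95².
Subtracting the SEIS06 equation from the SEIS07 and SEIS08 equations removes the quadratic terms:
265.4 x − 363.0 y = 1573.23
-88.4 x − 233.4 y = -5801.21
Solving the 2×2 system: x ≈ 26.3, y ≈ 14.9 km.
Check against SEIS06 (with the unrounded x, y): √((x + 59.7)²+(y − 70.2)²) = 102.25 ≈ 102.25 km. ✓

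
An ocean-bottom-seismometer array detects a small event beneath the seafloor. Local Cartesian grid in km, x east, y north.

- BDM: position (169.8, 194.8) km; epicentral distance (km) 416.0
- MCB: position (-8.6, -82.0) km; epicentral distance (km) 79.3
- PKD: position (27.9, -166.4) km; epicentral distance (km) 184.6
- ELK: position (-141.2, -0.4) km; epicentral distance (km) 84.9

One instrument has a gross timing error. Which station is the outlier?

MCB

Solve using three stations at a time. Using BDM, PKD, ELK (subtract circle equations pairwise → linear system) gives (x, y) ≈ (-137.9, -85.2).
Distances from that point to each station vs reported:
  BDM: calculated 416.0 vs reported 416.0 → residual 0.0 km
  MCB: calculated 129.3 vs reported 79.3 → residual 50.0 km
  PKD: calculated 184.6 vs reported 184.6 → residual 0.0 km
  ELK: calculated 84.9 vs reported 84.9 → residual 0.0 km
BDM, PKD, ELK are mutually consistent (residuals ≈ 0); MCB is off by 50.0 km.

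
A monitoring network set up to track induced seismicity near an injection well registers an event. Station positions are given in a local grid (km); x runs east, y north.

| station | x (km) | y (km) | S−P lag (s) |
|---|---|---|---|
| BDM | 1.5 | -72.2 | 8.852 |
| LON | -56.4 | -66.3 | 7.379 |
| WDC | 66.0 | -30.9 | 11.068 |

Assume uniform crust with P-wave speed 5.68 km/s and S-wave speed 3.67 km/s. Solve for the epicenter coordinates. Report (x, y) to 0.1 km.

(-41.7, 8.8)

Distance from S−P lag: d = Δt · v_P v_S / (v_P − v_S) = Δt · (5.68·3.67)/(5.68−3.67) ≈ 10.3709·Δt.
So d_BDM = 91.80, d_LON = 76.53, d_WDC = 114.79 km.
Circle about each station: (x − 1.5)² + (y + 72.2)² = 91.80²; (x + 56.4)² + (y + 66.3)² = 76.53²; (x − 66.0)² + (y + 30.9)² = 114.79².
Subtracting pairs of circle equations eliminates x²+y² and gives linear equations (the radical axes):
-115.8 x + 11.8 y = 4931.96
129.0 x + 82.6 y = -4653.78
Solving the 2×2 system: x ≈ -41.7, y ≈ 8.8 km.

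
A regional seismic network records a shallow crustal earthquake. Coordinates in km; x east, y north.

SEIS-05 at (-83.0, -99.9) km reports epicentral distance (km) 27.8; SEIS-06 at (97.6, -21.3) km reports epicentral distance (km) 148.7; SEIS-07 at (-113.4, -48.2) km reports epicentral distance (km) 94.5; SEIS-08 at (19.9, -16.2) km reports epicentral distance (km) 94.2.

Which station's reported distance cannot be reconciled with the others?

Solve using three stations at a time. Using SEIS-06, SEIS-07, SEIS-08 (subtract circle equations pairwise → linear system) gives (x, y) ≈ (-31.4, -95.1).
Distances from that point to each station vs reported:
  SEIS-05: calculated 51.8 vs reported 27.8 → residual 24.0 km
  SEIS-06: calculated 148.6 vs reported 148.7 → residual 0.1 km
  SEIS-07: calculated 94.4 vs reported 94.5 → residual 0.1 km
  SEIS-08: calculated 94.1 vs reported 94.2 → residual 0.1 km
SEIS-06, SEIS-07, SEIS-08 are mutually consistent (residuals ≈ 0); SEIS-05 is off by 24.0 km.

SEIS-05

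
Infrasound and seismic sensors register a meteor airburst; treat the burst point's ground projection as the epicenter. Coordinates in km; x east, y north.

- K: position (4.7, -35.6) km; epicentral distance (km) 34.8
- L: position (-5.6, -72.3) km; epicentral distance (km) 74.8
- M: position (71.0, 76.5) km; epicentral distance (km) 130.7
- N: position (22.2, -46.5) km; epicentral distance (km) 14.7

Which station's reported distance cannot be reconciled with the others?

Solve using three stations at a time. Using K, M, N (subtract circle equations pairwise → linear system) gives (x, y) ≈ (36.6, -49.6).
Distances from that point to each station vs reported:
  K: calculated 34.8 vs reported 34.8 → residual 0.0 km
  L: calculated 47.9 vs reported 74.8 → residual 26.9 km
  M: calculated 130.7 vs reported 130.7 → residual 0.0 km
  N: calculated 14.7 vs reported 14.7 → residual 0.0 km
K, M, N are mutually consistent (residuals ≈ 0); L is off by 26.9 km.

L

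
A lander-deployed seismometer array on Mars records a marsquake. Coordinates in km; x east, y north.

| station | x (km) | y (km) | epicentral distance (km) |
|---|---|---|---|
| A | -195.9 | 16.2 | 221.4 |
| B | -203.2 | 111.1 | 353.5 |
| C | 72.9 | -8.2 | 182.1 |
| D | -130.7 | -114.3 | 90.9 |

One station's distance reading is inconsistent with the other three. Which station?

Solve using three stations at a time. Using A, C, D (subtract circle equations pairwise → linear system) gives (x, y) ≈ (-45.7, -146.4).
Distances from that point to each station vs reported:
  A: calculated 221.4 vs reported 221.4 → residual 0.0 km
  B: calculated 301.9 vs reported 353.5 → residual 51.6 km
  C: calculated 182.1 vs reported 182.1 → residual 0.0 km
  D: calculated 90.9 vs reported 90.9 → residual 0.0 km
A, C, D are mutually consistent (residuals ≈ 0); B is off by 51.6 km.

B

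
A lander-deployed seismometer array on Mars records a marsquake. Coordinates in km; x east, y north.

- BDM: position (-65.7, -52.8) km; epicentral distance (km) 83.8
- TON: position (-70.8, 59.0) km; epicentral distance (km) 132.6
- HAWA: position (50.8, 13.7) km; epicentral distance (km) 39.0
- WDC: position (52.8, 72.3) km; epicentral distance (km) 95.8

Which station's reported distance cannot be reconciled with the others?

BDM

Solve using three stations at a time. Using TON, HAWA, WDC (subtract circle equations pairwise → linear system) gives (x, y) ≈ (34.4, -21.7).
Distances from that point to each station vs reported:
  BDM: calculated 104.8 vs reported 83.8 → residual 21.0 km
  TON: calculated 132.6 vs reported 132.6 → residual 0.0 km
  HAWA: calculated 39.0 vs reported 39.0 → residual 0.0 km
  WDC: calculated 95.8 vs reported 95.8 → residual 0.0 km
TON, HAWA, WDC are mutually consistent (residuals ≈ 0); BDM is off by 21.0 km.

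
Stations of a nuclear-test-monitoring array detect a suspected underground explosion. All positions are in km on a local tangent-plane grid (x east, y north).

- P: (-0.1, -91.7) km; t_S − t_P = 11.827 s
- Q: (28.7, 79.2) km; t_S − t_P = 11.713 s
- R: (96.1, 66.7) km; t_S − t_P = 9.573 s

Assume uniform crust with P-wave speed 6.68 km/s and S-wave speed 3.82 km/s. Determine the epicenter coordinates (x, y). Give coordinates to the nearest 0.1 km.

72.9 km east, -15.5 km north

Distance from S−P lag: d = Δt · v_P v_S / (v_P − v_S) = Δt · (6.68·3.82)/(6.68−3.82) ≈ 8.9222·Δt.
So d_P = 105.52, d_Q = 104.51, d_R = 85.41 km.
Circle about each station: (x + 0.1)² + (y + 91.7)² = 105.52²; (x − 28.7)² + (y − 79.2)² = 104.51²; (x − 96.1)² + (y − 66.7)² = 85.41².
Subtracting pairs of circle equations eliminates x²+y² and gives linear equations (the radical axes):
57.6 x + 341.8 y = -1100.44
192.4 x + 316.8 y = 9114.80
Solving the 2×2 system: x ≈ 72.9, y ≈ -15.5 km.
Check against P (with the unrounded x, y): √((x + 0.1)²+(y + 91.7)²) = 105.52 ≈ 105.52 km. ✓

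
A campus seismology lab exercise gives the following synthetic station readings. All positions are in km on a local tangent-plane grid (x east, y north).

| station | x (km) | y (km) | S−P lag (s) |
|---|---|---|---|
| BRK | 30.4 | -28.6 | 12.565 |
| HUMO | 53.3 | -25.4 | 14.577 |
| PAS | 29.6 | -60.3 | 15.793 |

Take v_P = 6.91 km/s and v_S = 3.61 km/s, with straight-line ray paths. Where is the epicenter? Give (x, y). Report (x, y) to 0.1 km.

Distance from S−P lag: d = Δt · v_P v_S / (v_P − v_S) = Δt · (6.91·3.61)/(6.91−3.61) ≈ 7.5591·Δt.
So d_BRK = 94.98, d_HUMO = 110.19, d_PAS = 119.38 km.
Circle about each station: (x − 30.4)² + (y + 28.6)² = 94.98²; (x − 53.3)² + (y + 25.4)² = 110.19²; (x − 29.6)² + (y + 60.3)² = 119.38².
Subtracting pairs of circle equations eliminates x²+y² and gives linear equations (the radical axes):
45.8 x + 6.4 y = -1376.71
-1.6 x − 63.4 y = -2460.25
Solving the 2×2 system: x ≈ -35.6, y ≈ 39.7 km.

-35.6 km east, 39.7 km north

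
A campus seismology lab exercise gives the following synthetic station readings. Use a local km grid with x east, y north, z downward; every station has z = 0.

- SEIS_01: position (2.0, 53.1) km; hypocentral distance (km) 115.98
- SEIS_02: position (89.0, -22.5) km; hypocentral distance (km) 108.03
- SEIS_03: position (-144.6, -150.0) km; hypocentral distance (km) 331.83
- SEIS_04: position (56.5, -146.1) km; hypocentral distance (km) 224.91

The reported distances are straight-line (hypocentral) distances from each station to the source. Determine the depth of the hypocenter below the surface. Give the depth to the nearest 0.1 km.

61.0 km

Each station gives a sphere (x−x_i)² + (y−y_i)² + z² = d_i² (stations at z=0).
Subtracting the SEIS_01 sphere from SEIS_02 and SEIS_03: z² cancels, leaving linear equations in x and y:
174.0 x − 151.2 y = 7384.52
-293.2 x − 406.2 y = -56074.24
Solving: x ≈ 99.800, y ≈ 66.009 km (keep extra digits for the depth step; rounded: 99.8, 66.0).
Then from the SEIS_01 sphere: z² = 115.98² − (x − 2.0)² − (y − 53.1)² with x = 99.800, y = 66.009, so z ≈ 60.991 ≈ 61.0 km.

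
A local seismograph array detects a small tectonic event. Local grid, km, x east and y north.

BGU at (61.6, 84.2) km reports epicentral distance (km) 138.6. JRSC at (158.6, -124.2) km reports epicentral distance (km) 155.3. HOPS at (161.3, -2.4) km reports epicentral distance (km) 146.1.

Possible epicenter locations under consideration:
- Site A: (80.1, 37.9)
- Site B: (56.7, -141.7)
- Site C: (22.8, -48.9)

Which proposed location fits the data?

For each candidate, compare |candidate − station| to the reported distance:
Site A: residuals BGU 88.7, JRSC 24.8, HOPS 55.4 → max 88.7 km
Site B: residuals BGU 87.4, JRSC 51.9, HOPS 28.1 → max 87.4 km
Site C: residuals BGU 0.0, JRSC 0.0, HOPS 0.0 → max 0.0 km
Only Site C has all residuals ≈ 0.

Site C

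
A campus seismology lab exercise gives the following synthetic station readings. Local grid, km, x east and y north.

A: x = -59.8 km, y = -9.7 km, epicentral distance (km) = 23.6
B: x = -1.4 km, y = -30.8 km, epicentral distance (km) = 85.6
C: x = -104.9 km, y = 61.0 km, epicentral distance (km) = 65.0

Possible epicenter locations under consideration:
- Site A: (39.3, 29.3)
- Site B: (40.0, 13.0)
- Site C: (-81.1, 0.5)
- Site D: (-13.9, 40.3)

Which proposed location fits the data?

For each candidate, compare |candidate − station| to the reported distance:
Site A: residuals A 82.9, B 13.0, C 82.6 → max 82.9 km
Site B: residuals A 78.7, B 25.3, C 87.6 → max 87.6 km
Site C: residuals A 0.0, B 0.0, C 0.0 → max 0.0 km
Site D: residuals A 44.3, B 13.4, C 28.3 → max 44.3 km
Only Site C has all residuals ≈ 0.

Site C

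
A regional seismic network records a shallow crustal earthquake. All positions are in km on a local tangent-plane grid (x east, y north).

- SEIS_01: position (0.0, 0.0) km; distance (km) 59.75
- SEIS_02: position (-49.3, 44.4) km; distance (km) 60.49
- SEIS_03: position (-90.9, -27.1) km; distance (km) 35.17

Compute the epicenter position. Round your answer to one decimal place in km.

Circle about each station: x² + y² = 59.75²; (x + 49.3)² + (y − 44.4)² = 60.49²; (x + 90.9)² + (y + 27.1)² = 35.17².
Subtracting the SEIS_01 equation from the SEIS_02 and SEIS_03 equations removes the quadratic terms:
-98.6 x + 88.8 y = 4312.87
-181.8 x − 54.2 y = 11330.35
Solving the 2×2 system: x ≈ -57.7, y ≈ -15.5 km.

x ≈ -57.7 km, y ≈ -15.5 km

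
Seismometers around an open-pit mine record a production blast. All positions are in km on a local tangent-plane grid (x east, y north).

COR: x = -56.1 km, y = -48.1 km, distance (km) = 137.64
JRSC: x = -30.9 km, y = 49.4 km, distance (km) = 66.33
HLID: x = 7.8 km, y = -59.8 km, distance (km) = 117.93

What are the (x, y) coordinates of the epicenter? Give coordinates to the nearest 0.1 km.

x ≈ 35.2 km, y ≈ 54.9 km

Circle about each station: (x + 56.1)² + (y + 48.1)² = 137.64²; (x + 30.9)² + (y − 49.4)² = 66.33²; (x − 7.8)² + (y + 59.8)² = 117.93².
Subtracting the COR equation from the JRSC and HLID equations removes the quadratic terms:
50.4 x + 195.0 y = 12479.45
127.8 x − 23.4 y = 3213.34
Solving the 2×2 system: x ≈ 35.2, y ≈ 54.9 km.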